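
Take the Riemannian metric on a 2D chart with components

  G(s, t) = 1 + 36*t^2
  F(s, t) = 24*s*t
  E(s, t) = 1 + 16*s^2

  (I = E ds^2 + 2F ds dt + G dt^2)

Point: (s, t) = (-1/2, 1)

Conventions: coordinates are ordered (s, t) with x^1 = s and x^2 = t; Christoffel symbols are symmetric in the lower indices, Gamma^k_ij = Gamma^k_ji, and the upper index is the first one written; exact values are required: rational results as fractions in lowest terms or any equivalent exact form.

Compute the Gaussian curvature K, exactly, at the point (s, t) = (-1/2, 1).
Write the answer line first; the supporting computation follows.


Answer: K = 24/1681

E = 5, F = -12, G = 37, EG - F^2 = 41 at the point
E_s = -16, E_t = 0, F_s = 24, F_t = -12, G_s = 0, G_t = 72
E_tt = 0, F_st = 24, G_ss = 0
By Brioschi, K is (det M1 - det M2) divided by (EG - F^2) squared.
M1 = [[-E_tt/2 + F_st - G_ss/2, E_s/2, F_s - E_t/2], [F_t - G_s/2, E, F], [G_t/2, F, G]] = [[24, -8, 24], [-12, 5, -12], [36, -12, 37]]; det M1 = 24
M2 = [[0, E_t/2, G_s/2], [E_t/2, E, F], [G_s/2, F, G]] = [[0, 0, 0], [0, 5, -12], [0, -12, 37]]; det M2 = 0
det M1 - det M2 = 24; K = 24 / (41)^2 = 24/1681


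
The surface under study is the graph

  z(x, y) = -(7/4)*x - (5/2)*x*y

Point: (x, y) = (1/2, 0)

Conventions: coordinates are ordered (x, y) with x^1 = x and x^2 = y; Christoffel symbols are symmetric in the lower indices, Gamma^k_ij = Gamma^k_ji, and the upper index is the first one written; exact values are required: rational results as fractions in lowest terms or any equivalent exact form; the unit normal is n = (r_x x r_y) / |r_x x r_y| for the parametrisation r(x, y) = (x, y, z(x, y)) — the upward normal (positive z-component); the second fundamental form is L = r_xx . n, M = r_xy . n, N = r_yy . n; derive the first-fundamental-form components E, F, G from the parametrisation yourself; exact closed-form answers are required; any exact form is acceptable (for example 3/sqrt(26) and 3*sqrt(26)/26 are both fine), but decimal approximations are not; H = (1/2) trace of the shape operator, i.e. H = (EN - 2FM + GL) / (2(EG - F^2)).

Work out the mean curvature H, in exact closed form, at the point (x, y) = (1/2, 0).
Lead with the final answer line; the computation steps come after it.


Answer: H = 7*sqrt(10)/54

z_x = -7/4, z_y = -5/4, z_xx = 0, z_xy = -5/2, z_yy = 0
E = 65/16, F = 35/16, G = 41/16; answer radicand W^2 = 45/8
unnormalised second-form numerators: l = 0, m = -5/2, n = 0; L = l/sqrt(45/8), and similarly M = m/sqrt(W^2), N = n/sqrt(W^2)
H = (E*n - 2*F*m + G*l) / (2*(EG - F^2)*sqrt(W^2)); E*n - 2*F*m + G*l = 175/16, EG - F^2 = 45/8, so H = (35/36)/sqrt(45/8)


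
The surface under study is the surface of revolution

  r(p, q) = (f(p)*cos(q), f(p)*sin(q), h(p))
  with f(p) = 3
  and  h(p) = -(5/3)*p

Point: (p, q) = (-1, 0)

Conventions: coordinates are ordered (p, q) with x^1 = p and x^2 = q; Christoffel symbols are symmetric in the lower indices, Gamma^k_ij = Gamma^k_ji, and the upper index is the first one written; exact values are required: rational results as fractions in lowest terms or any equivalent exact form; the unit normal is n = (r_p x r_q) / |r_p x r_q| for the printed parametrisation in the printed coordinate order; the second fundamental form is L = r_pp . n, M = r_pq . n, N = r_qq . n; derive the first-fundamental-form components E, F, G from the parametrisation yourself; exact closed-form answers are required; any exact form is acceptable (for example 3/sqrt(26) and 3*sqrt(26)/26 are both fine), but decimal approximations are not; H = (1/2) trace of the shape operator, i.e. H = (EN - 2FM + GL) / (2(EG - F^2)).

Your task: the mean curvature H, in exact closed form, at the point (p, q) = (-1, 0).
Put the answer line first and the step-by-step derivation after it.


Answer: H = -1/6

f = 3, f' = 0, f'' = 0, h' = -5/3, h'' = 0
E = 25/9, F = 0, G = 9; answer radicand W^2 = 25/9
unnormalised second-form numerators: l = 0, m = 0, n = -5; L = l/sqrt(25/9), and similarly M = m/sqrt(W^2), N = n/sqrt(W^2)
H = (E*n - 2*F*m + G*l) / (2*(EG - F^2)*sqrt(W^2)); E*n - 2*F*m + G*l = -125/9, EG - F^2 = 25, so H = (-5/18)/sqrt(25/9)


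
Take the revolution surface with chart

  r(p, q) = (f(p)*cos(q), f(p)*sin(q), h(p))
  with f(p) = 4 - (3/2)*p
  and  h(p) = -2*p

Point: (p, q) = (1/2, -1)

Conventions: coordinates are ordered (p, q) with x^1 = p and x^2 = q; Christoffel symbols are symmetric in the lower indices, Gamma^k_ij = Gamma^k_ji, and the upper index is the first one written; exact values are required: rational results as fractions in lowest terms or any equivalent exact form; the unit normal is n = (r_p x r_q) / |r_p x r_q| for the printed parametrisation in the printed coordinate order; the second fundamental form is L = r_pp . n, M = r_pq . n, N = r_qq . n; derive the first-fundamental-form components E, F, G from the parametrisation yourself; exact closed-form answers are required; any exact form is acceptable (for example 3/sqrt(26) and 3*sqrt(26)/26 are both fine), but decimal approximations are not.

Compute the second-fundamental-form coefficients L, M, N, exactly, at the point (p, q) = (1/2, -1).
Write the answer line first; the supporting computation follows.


Answer: L = 0, M = 0, N = -13/5

f = 13/4, f' = -3/2, f'' = 0, h' = -2, h'' = 0
E = 25/4, F = 0, G = 169/16; answer radicand W^2 = 25/4
unnormalised second-form numerators: l = 0, m = 0, n = -13/2; L = l/sqrt(25/4), and similarly M = m/sqrt(W^2), N = n/sqrt(W^2)


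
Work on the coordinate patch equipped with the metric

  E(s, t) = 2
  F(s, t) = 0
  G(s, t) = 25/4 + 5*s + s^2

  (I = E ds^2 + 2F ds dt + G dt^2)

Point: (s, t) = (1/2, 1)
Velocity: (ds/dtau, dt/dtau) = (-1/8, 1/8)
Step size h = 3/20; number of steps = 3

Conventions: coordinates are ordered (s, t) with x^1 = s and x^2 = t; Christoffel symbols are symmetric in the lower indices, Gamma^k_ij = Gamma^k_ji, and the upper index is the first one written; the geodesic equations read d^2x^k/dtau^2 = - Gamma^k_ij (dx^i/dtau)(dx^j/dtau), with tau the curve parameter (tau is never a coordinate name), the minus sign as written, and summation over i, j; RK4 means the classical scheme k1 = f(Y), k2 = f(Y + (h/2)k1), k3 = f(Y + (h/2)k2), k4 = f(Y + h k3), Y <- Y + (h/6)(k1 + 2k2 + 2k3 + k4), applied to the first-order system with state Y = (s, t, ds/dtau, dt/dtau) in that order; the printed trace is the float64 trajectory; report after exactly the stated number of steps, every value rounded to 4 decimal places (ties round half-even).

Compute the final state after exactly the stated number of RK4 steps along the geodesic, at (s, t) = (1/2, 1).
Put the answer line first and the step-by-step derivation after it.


Answer: s = 0.4462, t = 1.0573, ds/dtau = -0.1142, dt/dtau = 0.1296

f(Y) = (ds/dtau, dt/dtau, -Gamma^s_ij Y'^i Y'^j, -Gamma^t_ij Y'^i Y'^j) with the Gammas evaluated at the stage position; h = 0.150000; intermediate values shown to 6 dp
step 0: s = 0.5000, t = 1.0000, ds/dtau = -0.1250, dt/dtau = 0.1250
step 1:
  k1: at (s, t) = (0.500000, 1.000000), (ds/dtau, dt/dtau) = (-0.125000, 0.125000); Gamma_sss = 0.000000, Gamma_sst = 0.000000, Gamma_stt = -1.500000, Gamma_tss = 0.000000, Gamma_tst = 0.333333, Gamma_ttt = 0.000000; k1 = (-0.125000, 0.125000, 0.023438, 0.010417)
  k2: at (s, t) = (0.490625, 1.009375), (ds/dtau, dt/dtau) = (-0.123242, 0.125781); Gamma_sss = 0.000000, Gamma_sst = 0.000000, Gamma_stt = -1.495313, Gamma_tss = 0.000000, Gamma_tst = 0.334378, Gamma_ttt = 0.000000; k2 = (-0.123242, 0.125781, 0.023657, 0.010367)
  k3: at (s, t) = (0.490757, 1.009434), (ds/dtau, dt/dtau) = (-0.123226, 0.125778); Gamma_sss = 0.000000, Gamma_sst = 0.000000, Gamma_stt = -1.495378, Gamma_tss = 0.000000, Gamma_tst = 0.334364, Gamma_ttt = 0.000000; k3 = (-0.123226, 0.125778, 0.023657, 0.010365)
  k4: at (s, t) = (0.481516, 1.018867), (ds/dtau, dt/dtau) = (-0.121451, 0.126555); Gamma_sss = 0.000000, Gamma_sst = 0.000000, Gamma_stt = -1.490758, Gamma_tss = 0.000000, Gamma_tst = 0.335400, Gamma_ttt = 0.000000; k4 = (-0.121451, 0.126555, 0.023876, 0.010310)
  Y <- Y + (h/6)(k1 + 2k2 + 2k3 + k4): s = 0.4815, t = 1.0189, ds/dtau = -0.1215, dt/dtau = 0.1266
step 2:
  k1: at (s, t) = (0.481515, 1.018867), (ds/dtau, dt/dtau) = (-0.121451, 0.126555); Gamma_sss = 0.000000, Gamma_sst = 0.000000, Gamma_stt = -1.490758, Gamma_tss = 0.000000, Gamma_tst = 0.335400, Gamma_ttt = 0.000000; k1 = (-0.121451, 0.126555, 0.023876, 0.010310)
  k2: at (s, t) = (0.472406, 1.028358), (ds/dtau, dt/dtau) = (-0.119661, 0.127328); Gamma_sss = 0.000000, Gamma_sst = 0.000000, Gamma_stt = -1.486203, Gamma_tss = 0.000000, Gamma_tst = 0.336428, Gamma_ttt = 0.000000; k2 = (-0.119661, 0.127328, 0.024095, 0.010252)
  k3: at (s, t) = (0.472541, 1.028416), (ds/dtau, dt/dtau) = (-0.119644, 0.127324); Gamma_sss = 0.000000, Gamma_sst = 0.000000, Gamma_stt = -1.486270, Gamma_tss = 0.000000, Gamma_tst = 0.336413, Gamma_ttt = 0.000000; k3 = (-0.119644, 0.127324, 0.024094, 0.010250)
  k4: at (s, t) = (0.463569, 1.037965), (ds/dtau, dt/dtau) = (-0.117837, 0.128092); Gamma_sss = 0.000000, Gamma_sst = 0.000000, Gamma_stt = -1.481784, Gamma_tss = 0.000000, Gamma_tst = 0.337431, Gamma_ttt = 0.000000; k4 = (-0.117837, 0.128092, 0.024313, 0.010186)
  Y <- Y + (h/6)(k1 + 2k2 + 2k3 + k4): s = 0.4636, t = 1.0380, ds/dtau = -0.1178, dt/dtau = 0.1281
step 3:
  k1: at (s, t) = (0.463568, 1.037966), (ds/dtau, dt/dtau) = (-0.117837, 0.128092); Gamma_sss = 0.000000, Gamma_sst = 0.000000, Gamma_stt = -1.481784, Gamma_tss = 0.000000, Gamma_tst = 0.337431, Gamma_ttt = 0.000000; k1 = (-0.117837, 0.128092, 0.024313, 0.010186)
  k2: at (s, t) = (0.454730, 1.047572), (ds/dtau, dt/dtau) = (-0.116014, 0.128856); Gamma_sss = 0.000000, Gamma_sst = 0.000000, Gamma_stt = -1.477365, Gamma_tss = 0.000000, Gamma_tst = 0.338440, Gamma_ttt = 0.000000; k2 = (-0.116014, 0.128856, 0.024530, 0.010119)
  k3: at (s, t) = (0.454867, 1.047630), (ds/dtau, dt/dtau) = (-0.115998, 0.128851); Gamma_sss = 0.000000, Gamma_sst = 0.000000, Gamma_stt = -1.477433, Gamma_tss = 0.000000, Gamma_tst = 0.338425, Gamma_ttt = 0.000000; k3 = (-0.115998, 0.128851, 0.024529, 0.010116)
  k4: at (s, t) = (0.446168, 1.057293), (ds/dtau, dt/dtau) = (-0.114158, 0.129610); Gamma_sss = 0.000000, Gamma_sst = 0.000000, Gamma_stt = -1.473084, Gamma_tss = 0.000000, Gamma_tst = 0.339424, Gamma_ttt = 0.000000; k4 = (-0.114158, 0.129610, 0.024746, 0.010044)
  Y <- Y + (h/6)(k1 + 2k2 + 2k3 + k4): s = 0.4462, t = 1.0573, ds/dtau = -0.1142, dt/dtau = 0.1296


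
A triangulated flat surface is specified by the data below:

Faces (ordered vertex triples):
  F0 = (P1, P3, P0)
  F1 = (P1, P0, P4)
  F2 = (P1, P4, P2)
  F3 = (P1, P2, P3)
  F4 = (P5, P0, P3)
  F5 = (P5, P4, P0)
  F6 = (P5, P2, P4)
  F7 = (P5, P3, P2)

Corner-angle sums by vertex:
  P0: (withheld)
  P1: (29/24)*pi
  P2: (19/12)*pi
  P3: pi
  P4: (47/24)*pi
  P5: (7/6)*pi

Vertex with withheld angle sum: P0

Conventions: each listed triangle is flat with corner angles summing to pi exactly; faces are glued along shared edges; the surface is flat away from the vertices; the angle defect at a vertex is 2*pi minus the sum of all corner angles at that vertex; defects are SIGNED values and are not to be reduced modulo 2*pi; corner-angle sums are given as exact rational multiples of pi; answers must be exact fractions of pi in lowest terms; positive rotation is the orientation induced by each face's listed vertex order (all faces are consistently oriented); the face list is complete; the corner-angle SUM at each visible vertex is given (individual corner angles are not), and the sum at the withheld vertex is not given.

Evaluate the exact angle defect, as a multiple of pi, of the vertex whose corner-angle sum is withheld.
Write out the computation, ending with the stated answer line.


V = 6, E = 12, F = 8; chi = V - E + F = 2
Gauss-Bonnet: total defect = 2*pi*chi = 4*pi; visible defects sum to (37/12)*pi

Answer: defect(P0) = (11/12)*pi


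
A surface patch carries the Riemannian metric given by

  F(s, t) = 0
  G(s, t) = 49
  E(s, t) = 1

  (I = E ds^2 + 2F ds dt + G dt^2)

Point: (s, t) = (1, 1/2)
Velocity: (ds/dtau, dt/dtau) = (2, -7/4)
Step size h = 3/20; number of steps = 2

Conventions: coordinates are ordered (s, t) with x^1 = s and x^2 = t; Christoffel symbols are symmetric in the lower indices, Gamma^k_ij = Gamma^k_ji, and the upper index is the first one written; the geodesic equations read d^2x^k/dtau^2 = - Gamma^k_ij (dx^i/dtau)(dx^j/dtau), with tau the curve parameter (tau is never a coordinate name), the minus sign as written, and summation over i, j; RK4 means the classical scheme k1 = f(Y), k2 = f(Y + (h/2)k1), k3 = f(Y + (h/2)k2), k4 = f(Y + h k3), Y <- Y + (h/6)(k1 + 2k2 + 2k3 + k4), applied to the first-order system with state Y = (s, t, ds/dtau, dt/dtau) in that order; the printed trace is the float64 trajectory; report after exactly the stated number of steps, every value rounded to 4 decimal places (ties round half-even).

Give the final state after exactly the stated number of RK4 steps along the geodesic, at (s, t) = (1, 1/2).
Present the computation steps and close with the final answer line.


f(Y) = (ds/dtau, dt/dtau, -Gamma^s_ij Y'^i Y'^j, -Gamma^t_ij Y'^i Y'^j) with the Gammas evaluated at the stage position; h = 0.150000; intermediate values shown to 6 dp
step 0: s = 1.0000, t = 0.5000, ds/dtau = 2.0000, dt/dtau = -1.7500
step 1:
  k1: at (s, t) = (1.000000, 0.500000), (ds/dtau, dt/dtau) = (2.000000, -1.750000); Gamma_sss = 0.000000, Gamma_sst = 0.000000, Gamma_stt = 0.000000, Gamma_tss = 0.000000, Gamma_tst = 0.000000, Gamma_ttt = 0.000000; k1 = (2.000000, -1.750000, 0.000000, 0.000000)
  k2: at (s, t) = (1.150000, 0.368750), (ds/dtau, dt/dtau) = (2.000000, -1.750000); Gamma_sss = 0.000000, Gamma_sst = 0.000000, Gamma_stt = 0.000000, Gamma_tss = 0.000000, Gamma_tst = 0.000000, Gamma_ttt = 0.000000; k2 = (2.000000, -1.750000, 0.000000, 0.000000)
  k3: at (s, t) = (1.150000, 0.368750), (ds/dtau, dt/dtau) = (2.000000, -1.750000); Gamma_sss = 0.000000, Gamma_sst = 0.000000, Gamma_stt = 0.000000, Gamma_tss = 0.000000, Gamma_tst = 0.000000, Gamma_ttt = 0.000000; k3 = (2.000000, -1.750000, 0.000000, 0.000000)
  k4: at (s, t) = (1.300000, 0.237500), (ds/dtau, dt/dtau) = (2.000000, -1.750000); Gamma_sss = 0.000000, Gamma_sst = 0.000000, Gamma_stt = 0.000000, Gamma_tss = 0.000000, Gamma_tst = 0.000000, Gamma_ttt = 0.000000; k4 = (2.000000, -1.750000, 0.000000, 0.000000)
  Y <- Y + (h/6)(k1 + 2k2 + 2k3 + k4): s = 1.3000, t = 0.2375, ds/dtau = 2.0000, dt/dtau = -1.7500
step 2:
  k1: at (s, t) = (1.300000, 0.237500), (ds/dtau, dt/dtau) = (2.000000, -1.750000); Gamma_sss = 0.000000, Gamma_sst = 0.000000, Gamma_stt = 0.000000, Gamma_tss = 0.000000, Gamma_tst = 0.000000, Gamma_ttt = 0.000000; k1 = (2.000000, -1.750000, 0.000000, 0.000000)
  k2: at (s, t) = (1.450000, 0.106250), (ds/dtau, dt/dtau) = (2.000000, -1.750000); Gamma_sss = 0.000000, Gamma_sst = 0.000000, Gamma_stt = 0.000000, Gamma_tss = 0.000000, Gamma_tst = 0.000000, Gamma_ttt = 0.000000; k2 = (2.000000, -1.750000, 0.000000, 0.000000)
  k3: at (s, t) = (1.450000, 0.106250), (ds/dtau, dt/dtau) = (2.000000, -1.750000); Gamma_sss = 0.000000, Gamma_sst = 0.000000, Gamma_stt = 0.000000, Gamma_tss = 0.000000, Gamma_tst = 0.000000, Gamma_ttt = 0.000000; k3 = (2.000000, -1.750000, 0.000000, 0.000000)
  k4: at (s, t) = (1.600000, -0.025000), (ds/dtau, dt/dtau) = (2.000000, -1.750000); Gamma_sss = 0.000000, Gamma_sst = 0.000000, Gamma_stt = 0.000000, Gamma_tss = 0.000000, Gamma_tst = 0.000000, Gamma_ttt = 0.000000; k4 = (2.000000, -1.750000, 0.000000, 0.000000)
  Y <- Y + (h/6)(k1 + 2k2 + 2k3 + k4): s = 1.6000, t = -0.0250, ds/dtau = 2.0000, dt/dtau = -1.7500

Answer: s = 1.6000, t = -0.0250, ds/dtau = 2.0000, dt/dtau = -1.7500


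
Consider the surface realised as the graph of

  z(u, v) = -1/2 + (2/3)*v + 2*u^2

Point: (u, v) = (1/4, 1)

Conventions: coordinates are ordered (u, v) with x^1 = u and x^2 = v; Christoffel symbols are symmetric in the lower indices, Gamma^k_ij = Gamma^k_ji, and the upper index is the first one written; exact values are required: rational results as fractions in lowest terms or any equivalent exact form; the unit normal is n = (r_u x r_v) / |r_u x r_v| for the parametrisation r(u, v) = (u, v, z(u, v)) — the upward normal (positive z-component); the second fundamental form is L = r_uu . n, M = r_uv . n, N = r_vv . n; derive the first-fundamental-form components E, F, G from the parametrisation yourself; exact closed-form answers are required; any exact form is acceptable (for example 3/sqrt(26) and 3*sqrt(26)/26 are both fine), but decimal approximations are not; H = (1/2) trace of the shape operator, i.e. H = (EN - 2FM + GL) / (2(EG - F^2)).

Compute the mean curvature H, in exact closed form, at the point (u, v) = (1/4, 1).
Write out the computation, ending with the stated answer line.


z_u = 1, z_v = 2/3, z_uu = 4, z_uv = 0, z_vv = 0
E = 2, F = 2/3, G = 13/9; answer radicand W^2 = 22/9
unnormalised second-form numerators: l = 4, m = 0, n = 0; L = l/sqrt(22/9), and similarly M = m/sqrt(W^2), N = n/sqrt(W^2)
H = (E*n - 2*F*m + G*l) / (2*(EG - F^2)*sqrt(W^2)); E*n - 2*F*m + G*l = 52/9, EG - F^2 = 22/9, so H = (13/11)/sqrt(22/9)

Answer: H = 39*sqrt(22)/242


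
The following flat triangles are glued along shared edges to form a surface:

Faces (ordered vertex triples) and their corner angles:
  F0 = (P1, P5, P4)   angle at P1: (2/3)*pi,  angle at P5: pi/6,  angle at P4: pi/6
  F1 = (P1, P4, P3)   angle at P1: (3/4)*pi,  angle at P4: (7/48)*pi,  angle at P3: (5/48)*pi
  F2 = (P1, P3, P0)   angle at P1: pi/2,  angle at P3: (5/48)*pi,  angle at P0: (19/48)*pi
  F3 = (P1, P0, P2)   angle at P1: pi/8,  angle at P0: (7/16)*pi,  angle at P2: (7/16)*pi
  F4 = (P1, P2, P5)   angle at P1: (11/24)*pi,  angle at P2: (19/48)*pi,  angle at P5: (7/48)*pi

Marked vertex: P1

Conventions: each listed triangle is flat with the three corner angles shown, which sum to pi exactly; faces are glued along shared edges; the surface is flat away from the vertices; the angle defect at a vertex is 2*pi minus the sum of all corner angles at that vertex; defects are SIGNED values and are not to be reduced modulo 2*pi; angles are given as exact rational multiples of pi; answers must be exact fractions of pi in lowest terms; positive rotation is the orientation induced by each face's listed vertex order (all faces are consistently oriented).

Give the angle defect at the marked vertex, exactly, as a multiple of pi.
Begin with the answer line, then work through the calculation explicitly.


Answer: defect(P1) = -pi/2

Sum of corner angles at P1: (5/2)*pi
defect = 2*pi - (5/2)*pi


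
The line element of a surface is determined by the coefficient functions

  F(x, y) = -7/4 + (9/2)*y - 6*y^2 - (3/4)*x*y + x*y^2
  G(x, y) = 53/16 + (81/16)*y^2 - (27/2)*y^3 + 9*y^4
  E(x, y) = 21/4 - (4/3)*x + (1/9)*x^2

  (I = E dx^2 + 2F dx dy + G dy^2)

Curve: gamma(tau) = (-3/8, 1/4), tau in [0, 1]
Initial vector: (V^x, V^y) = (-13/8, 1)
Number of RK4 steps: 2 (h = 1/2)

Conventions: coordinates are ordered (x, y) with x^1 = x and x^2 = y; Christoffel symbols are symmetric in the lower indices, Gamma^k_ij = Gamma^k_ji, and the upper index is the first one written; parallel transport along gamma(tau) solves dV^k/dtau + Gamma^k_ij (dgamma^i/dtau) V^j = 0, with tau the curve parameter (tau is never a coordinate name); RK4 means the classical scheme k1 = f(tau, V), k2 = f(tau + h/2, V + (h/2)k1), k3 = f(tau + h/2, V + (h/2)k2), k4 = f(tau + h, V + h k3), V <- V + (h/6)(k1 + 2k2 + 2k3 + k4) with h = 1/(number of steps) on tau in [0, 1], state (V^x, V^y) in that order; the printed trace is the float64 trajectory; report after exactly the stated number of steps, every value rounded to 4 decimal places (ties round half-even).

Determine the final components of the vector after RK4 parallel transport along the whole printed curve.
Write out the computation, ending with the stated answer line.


gamma'(tau) = (0, 0); f(tau, V)^k = -Gamma^k_ij(gamma(tau)) gamma'^i(tau) V^j; h = 1/2; intermediate values shown to 6 dp
curve data and Christoffel symbols at the stage parameters:
  tau = 0.000000: gamma = (-0.375000, 0.250000), gamma' = (0.000000, 0.000000); Gamma_xxx = -0.134999, Gamma_xxy = 0.000000, Gamma_xyy = 0.303747, Gamma_yxx = -0.073461, Gamma_yxy = 0.000000, Gamma_yyy = 0.165288
  tau = 0.250000: gamma = (-0.375000, 0.250000), gamma' = (0.000000, 0.000000); Gamma_xxx = -0.134999, Gamma_xxy = 0.000000, Gamma_xyy = 0.303747, Gamma_yxx = -0.073461, Gamma_yxy = 0.000000, Gamma_yyy = 0.165288
  tau = 0.500000: gamma = (-0.375000, 0.250000), gamma' = (0.000000, 0.000000); Gamma_xxx = -0.134999, Gamma_xxy = 0.000000, Gamma_xyy = 0.303747, Gamma_yxx = -0.073461, Gamma_yxy = 0.000000, Gamma_yyy = 0.165288
  tau = 0.750000: gamma = (-0.375000, 0.250000), gamma' = (0.000000, 0.000000); Gamma_xxx = -0.134999, Gamma_xxy = 0.000000, Gamma_xyy = 0.303747, Gamma_yxx = -0.073461, Gamma_yxy = 0.000000, Gamma_yyy = 0.165288
  tau = 1.000000: gamma = (-0.375000, 0.250000), gamma' = (0.000000, 0.000000); Gamma_xxx = -0.134999, Gamma_xxy = 0.000000, Gamma_xyy = 0.303747, Gamma_yxx = -0.073461, Gamma_yxy = 0.000000, Gamma_yyy = 0.165288
step 0: V^x = -1.6250, V^y = 1.0000
step 1: k1 = (0.000000, 0.000000), k2 = (0.000000, 0.000000), k3 = (0.000000, 0.000000), k4 = (0.000000, 0.000000); V <- V + (h/6)(k1 + 2k2 + 2k3 + k4): V^x = -1.6250, V^y = 1.0000
step 2: k1 = (0.000000, 0.000000), k2 = (0.000000, 0.000000), k3 = (0.000000, 0.000000), k4 = (0.000000, 0.000000); V <- V + (h/6)(k1 + 2k2 + 2k3 + k4): V^x = -1.6250, V^y = 1.0000

Answer: V^x = -1.6250, V^y = 1.0000


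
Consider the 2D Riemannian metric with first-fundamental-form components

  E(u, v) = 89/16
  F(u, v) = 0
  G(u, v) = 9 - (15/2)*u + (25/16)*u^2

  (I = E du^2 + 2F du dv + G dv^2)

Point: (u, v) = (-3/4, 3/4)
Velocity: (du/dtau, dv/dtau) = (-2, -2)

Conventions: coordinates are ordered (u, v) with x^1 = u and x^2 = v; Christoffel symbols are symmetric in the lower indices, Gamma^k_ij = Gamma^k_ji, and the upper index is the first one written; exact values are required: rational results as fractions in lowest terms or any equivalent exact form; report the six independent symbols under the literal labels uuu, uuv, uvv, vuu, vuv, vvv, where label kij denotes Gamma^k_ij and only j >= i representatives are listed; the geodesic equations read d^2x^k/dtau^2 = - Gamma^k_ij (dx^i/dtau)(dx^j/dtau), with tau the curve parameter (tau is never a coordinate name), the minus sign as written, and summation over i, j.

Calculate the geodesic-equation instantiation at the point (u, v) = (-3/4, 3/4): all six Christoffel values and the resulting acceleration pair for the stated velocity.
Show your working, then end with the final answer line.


E = 89/16, F = 0, G = 3969/256 at the point
E_u = 0, E_v = 0, F_u = 0, F_v = 0, G_u = -315/32, G_v = 0
EG - F^2 = 353241/4096;  g^inv = (4096/353241) * [[3969/256, 0], [0, 89/16]]
first-kind symbols [ij,l] = (1/2)(d_i g_jl + d_j g_il - d_l g_ij): [uu,u] = E_u/2 = 0, [uu,v] = F_u - E_v/2 = 0, [uv,u] = E_v/2 = 0, [uv,v] = G_u/2 = -315/64, [vv,u] = F_v - G_u/2 = 315/64, [vv,v] = G_v/2 = 0
Gamma^u_ij = (G*[ij,u] - F*[ij,v])/(EG - F^2), Gamma^v_ij = (E*[ij,v] - F*[ij,u])/(EG - F^2)
Gamma_uuu = 0, Gamma_uuv = 0, Gamma_uvv = 315/356, Gamma_vuu = 0, Gamma_vuv = -20/63, Gamma_vvv = 0
d^2u/dtau^2 = -(Gamma_uuu*(-2)^2 + 2*Gamma_uuv*(-2)*(-2) + Gamma_uvv*(-2)^2) = -315/89
d^2v/dtau^2 = -(Gamma_vuu*(-2)^2 + 2*Gamma_vuv*(-2)*(-2) + Gamma_vvv*(-2)^2) = 160/63

Answer: Gamma_uuu = 0, Gamma_uuv = 0, Gamma_uvv = 315/356, Gamma_vuu = 0, Gamma_vuv = -20/63, Gamma_vvv = 0; accelerations (d^2u/dtau^2, d^2v/dtau^2) = (-315/89, 160/63)


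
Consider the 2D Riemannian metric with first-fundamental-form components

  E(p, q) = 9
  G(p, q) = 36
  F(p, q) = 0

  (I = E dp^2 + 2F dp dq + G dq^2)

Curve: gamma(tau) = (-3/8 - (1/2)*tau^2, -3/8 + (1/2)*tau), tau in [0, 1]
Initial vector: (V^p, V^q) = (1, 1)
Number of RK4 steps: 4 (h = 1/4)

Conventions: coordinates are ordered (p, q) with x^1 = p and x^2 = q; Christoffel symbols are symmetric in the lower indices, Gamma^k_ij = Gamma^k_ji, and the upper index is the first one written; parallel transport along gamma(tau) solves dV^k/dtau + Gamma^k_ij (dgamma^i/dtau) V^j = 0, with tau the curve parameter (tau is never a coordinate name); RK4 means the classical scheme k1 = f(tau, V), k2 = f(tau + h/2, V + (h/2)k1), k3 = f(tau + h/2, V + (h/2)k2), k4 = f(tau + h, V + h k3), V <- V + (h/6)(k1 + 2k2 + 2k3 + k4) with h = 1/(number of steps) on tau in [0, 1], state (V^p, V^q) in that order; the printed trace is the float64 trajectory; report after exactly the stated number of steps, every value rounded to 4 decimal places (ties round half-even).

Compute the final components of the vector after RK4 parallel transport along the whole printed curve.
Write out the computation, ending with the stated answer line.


gamma'(tau) = (-tau, 1/2); f(tau, V)^k = -Gamma^k_ij(gamma(tau)) gamma'^i(tau) V^j; h = 1/4; intermediate values shown to 6 dp
curve data and Christoffel symbols at the stage parameters:
  tau = 0.000000: gamma = (-0.375000, -0.375000), gamma' = (0.000000, 0.500000); Gamma_ppp = 0.000000, Gamma_ppq = 0.000000, Gamma_pqq = 0.000000, Gamma_qpp = 0.000000, Gamma_qpq = 0.000000, Gamma_qqq = 0.000000
  tau = 0.125000: gamma = (-0.382812, -0.312500), gamma' = (-0.125000, 0.500000); Gamma_ppp = 0.000000, Gamma_ppq = 0.000000, Gamma_pqq = 0.000000, Gamma_qpp = 0.000000, Gamma_qpq = 0.000000, Gamma_qqq = 0.000000
  tau = 0.250000: gamma = (-0.406250, -0.250000), gamma' = (-0.250000, 0.500000); Gamma_ppp = 0.000000, Gamma_ppq = 0.000000, Gamma_pqq = 0.000000, Gamma_qpp = 0.000000, Gamma_qpq = 0.000000, Gamma_qqq = 0.000000
  tau = 0.375000: gamma = (-0.445312, -0.187500), gamma' = (-0.375000, 0.500000); Gamma_ppp = 0.000000, Gamma_ppq = 0.000000, Gamma_pqq = 0.000000, Gamma_qpp = 0.000000, Gamma_qpq = 0.000000, Gamma_qqq = 0.000000
  tau = 0.500000: gamma = (-0.500000, -0.125000), gamma' = (-0.500000, 0.500000); Gamma_ppp = 0.000000, Gamma_ppq = 0.000000, Gamma_pqq = 0.000000, Gamma_qpp = 0.000000, Gamma_qpq = 0.000000, Gamma_qqq = 0.000000
  tau = 0.625000: gamma = (-0.570312, -0.062500), gamma' = (-0.625000, 0.500000); Gamma_ppp = 0.000000, Gamma_ppq = 0.000000, Gamma_pqq = 0.000000, Gamma_qpp = 0.000000, Gamma_qpq = 0.000000, Gamma_qqq = 0.000000
  tau = 0.750000: gamma = (-0.656250, 0.000000), gamma' = (-0.750000, 0.500000); Gamma_ppp = 0.000000, Gamma_ppq = 0.000000, Gamma_pqq = 0.000000, Gamma_qpp = 0.000000, Gamma_qpq = 0.000000, Gamma_qqq = 0.000000
  tau = 0.875000: gamma = (-0.757812, 0.062500), gamma' = (-0.875000, 0.500000); Gamma_ppp = 0.000000, Gamma_ppq = 0.000000, Gamma_pqq = 0.000000, Gamma_qpp = 0.000000, Gamma_qpq = 0.000000, Gamma_qqq = 0.000000
  tau = 1.000000: gamma = (-0.875000, 0.125000), gamma' = (-1.000000, 0.500000); Gamma_ppp = 0.000000, Gamma_ppq = 0.000000, Gamma_pqq = 0.000000, Gamma_qpp = 0.000000, Gamma_qpq = 0.000000, Gamma_qqq = 0.000000
step 0: V^p = 1.0000, V^q = 1.0000
step 1: k1 = (0.000000, 0.000000), k2 = (0.000000, 0.000000), k3 = (0.000000, 0.000000), k4 = (0.000000, 0.000000); V <- V + (h/6)(k1 + 2k2 + 2k3 + k4): V^p = 1.0000, V^q = 1.0000
step 2: k1 = (0.000000, 0.000000), k2 = (0.000000, 0.000000), k3 = (0.000000, 0.000000), k4 = (0.000000, 0.000000); V <- V + (h/6)(k1 + 2k2 + 2k3 + k4): V^p = 1.0000, V^q = 1.0000
step 3: k1 = (0.000000, 0.000000), k2 = (0.000000, 0.000000), k3 = (0.000000, 0.000000), k4 = (0.000000, 0.000000); V <- V + (h/6)(k1 + 2k2 + 2k3 + k4): V^p = 1.0000, V^q = 1.0000
step 4: k1 = (0.000000, 0.000000), k2 = (0.000000, 0.000000), k3 = (0.000000, 0.000000), k4 = (0.000000, 0.000000); V <- V + (h/6)(k1 + 2k2 + 2k3 + k4): V^p = 1.0000, V^q = 1.0000

Answer: V^p = 1.0000, V^q = 1.0000


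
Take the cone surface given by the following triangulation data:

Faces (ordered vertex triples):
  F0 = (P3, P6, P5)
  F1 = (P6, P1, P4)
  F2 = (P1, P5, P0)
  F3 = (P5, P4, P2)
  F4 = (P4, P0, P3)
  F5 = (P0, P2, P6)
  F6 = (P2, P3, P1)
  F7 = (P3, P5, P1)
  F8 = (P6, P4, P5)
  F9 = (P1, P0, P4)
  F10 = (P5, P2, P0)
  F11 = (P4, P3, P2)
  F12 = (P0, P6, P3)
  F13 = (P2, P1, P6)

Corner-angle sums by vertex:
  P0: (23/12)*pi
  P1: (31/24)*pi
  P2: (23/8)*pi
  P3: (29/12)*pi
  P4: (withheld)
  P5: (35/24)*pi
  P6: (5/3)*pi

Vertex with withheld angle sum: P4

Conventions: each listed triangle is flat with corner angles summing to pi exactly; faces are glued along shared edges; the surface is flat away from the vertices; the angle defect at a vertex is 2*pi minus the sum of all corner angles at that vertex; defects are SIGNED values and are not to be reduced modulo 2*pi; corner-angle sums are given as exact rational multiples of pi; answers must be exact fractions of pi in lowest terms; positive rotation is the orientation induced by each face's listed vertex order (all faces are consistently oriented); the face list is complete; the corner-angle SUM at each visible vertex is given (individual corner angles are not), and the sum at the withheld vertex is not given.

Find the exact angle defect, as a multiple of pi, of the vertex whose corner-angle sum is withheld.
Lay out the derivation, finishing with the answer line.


V = 7, E = 21, F = 14; chi = V - E + F = 0
Gauss-Bonnet: total defect = 2*pi*chi = 0; visible defects sum to (3/8)*pi

Answer: defect(P4) = (-3/8)*pi


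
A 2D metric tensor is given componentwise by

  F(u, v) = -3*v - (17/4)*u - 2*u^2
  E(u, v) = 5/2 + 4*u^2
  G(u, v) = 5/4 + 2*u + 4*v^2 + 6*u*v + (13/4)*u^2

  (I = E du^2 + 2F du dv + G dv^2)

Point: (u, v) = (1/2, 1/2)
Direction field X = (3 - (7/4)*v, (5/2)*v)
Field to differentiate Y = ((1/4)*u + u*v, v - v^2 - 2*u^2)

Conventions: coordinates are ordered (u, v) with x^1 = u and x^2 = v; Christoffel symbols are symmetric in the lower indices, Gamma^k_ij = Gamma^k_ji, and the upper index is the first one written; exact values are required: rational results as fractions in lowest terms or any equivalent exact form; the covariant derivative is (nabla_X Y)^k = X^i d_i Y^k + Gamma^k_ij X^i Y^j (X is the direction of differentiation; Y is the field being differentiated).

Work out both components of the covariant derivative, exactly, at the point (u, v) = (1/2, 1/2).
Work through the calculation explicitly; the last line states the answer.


E = 7/2, F = -33/8, G = 89/16 at the point
E_u = 4, E_v = 0, F_u = -25/4, F_v = -3, G_u = 33/4, G_v = 7
EG - F^2 = 157/64;  g^inv = (64/157) * [[89/16, 33/8], [33/8, 7/2]]
first-kind symbols [ij,l] = (1/2)(d_i g_jl + d_j g_il - d_l g_ij): [uu,u] = E_u/2 = 2, [uu,v] = F_u - E_v/2 = -25/4, [uv,u] = E_v/2 = 0, [uv,v] = G_u/2 = 33/8, [vv,u] = F_v - G_u/2 = -57/8, [vv,v] = G_v/2 = 7/2
Gamma^u_ij = (G*[ij,u] - F*[ij,v])/(EG - F^2), Gamma^v_ij = (E*[ij,v] - F*[ij,u])/(EG - F^2)
Gamma_uuu = -938/157, Gamma_uuv = 1089/157, Gamma_uvv = -3225/314, Gamma_vuu = -872/157, Gamma_vuv = 924/157, Gamma_vvv = -1097/157
X = (17/8, 5/4), Y = (3/8, -1/4) at the point

Answer: (nabla_X Y)^u = 1175/5024, (nabla_X Y)^v = -17233/2512


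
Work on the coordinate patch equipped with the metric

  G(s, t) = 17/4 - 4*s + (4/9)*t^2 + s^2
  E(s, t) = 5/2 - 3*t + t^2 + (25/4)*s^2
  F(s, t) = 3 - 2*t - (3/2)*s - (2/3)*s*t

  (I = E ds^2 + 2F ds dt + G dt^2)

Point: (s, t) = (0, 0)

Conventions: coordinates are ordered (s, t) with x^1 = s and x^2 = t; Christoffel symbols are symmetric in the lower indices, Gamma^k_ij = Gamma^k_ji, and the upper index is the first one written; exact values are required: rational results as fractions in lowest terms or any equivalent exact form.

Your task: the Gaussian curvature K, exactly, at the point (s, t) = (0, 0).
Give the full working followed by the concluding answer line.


E = 5/2, F = 3, G = 17/4, EG - F^2 = 13/8 at the point
E_s = 0, E_t = -3, F_s = -3/2, F_t = -2, G_s = -4, G_t = 0
E_tt = 2, F_st = -2/3, G_ss = 2
Compute both Brioschi determinants and normalise by (EG - F^2)^2.
M1 = [[-E_tt/2 + F_st - G_ss/2, E_s/2, F_s - E_t/2], [F_t - G_s/2, E, F], [G_t/2, F, G]] = [[-8/3, 0, 0], [0, 5/2, 3], [0, 3, 17/4]]; det M1 = -13/3
M2 = [[0, E_t/2, G_s/2], [E_t/2, E, F], [G_s/2, F, G]] = [[0, -3/2, -2], [-3/2, 5/2, 3], [-2, 3, 17/4]]; det M2 = -25/16
det M1 - det M2 = -133/48; K = -133/48 / (13/8)^2 = -532/507

Answer: K = -532/507


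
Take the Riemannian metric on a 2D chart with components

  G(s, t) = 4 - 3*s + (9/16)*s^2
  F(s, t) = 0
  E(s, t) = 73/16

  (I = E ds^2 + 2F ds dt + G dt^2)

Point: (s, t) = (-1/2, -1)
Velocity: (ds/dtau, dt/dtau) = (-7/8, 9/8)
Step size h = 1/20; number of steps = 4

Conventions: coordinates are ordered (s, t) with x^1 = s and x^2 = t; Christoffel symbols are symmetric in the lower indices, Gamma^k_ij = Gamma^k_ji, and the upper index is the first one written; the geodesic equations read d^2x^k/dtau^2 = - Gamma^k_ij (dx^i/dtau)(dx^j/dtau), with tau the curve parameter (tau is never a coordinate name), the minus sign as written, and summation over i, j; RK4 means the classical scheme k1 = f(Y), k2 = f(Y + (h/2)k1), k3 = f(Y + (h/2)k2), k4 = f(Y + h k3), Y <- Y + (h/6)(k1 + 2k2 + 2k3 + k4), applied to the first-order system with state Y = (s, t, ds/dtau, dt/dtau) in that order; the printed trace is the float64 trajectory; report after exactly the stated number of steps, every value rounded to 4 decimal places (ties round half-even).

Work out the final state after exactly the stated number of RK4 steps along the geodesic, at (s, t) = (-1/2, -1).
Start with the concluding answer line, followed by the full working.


Answer: s = -0.6844, t = -0.7872, ds/dtau = -0.9659, dt/dtau = 1.0046

f(Y) = (ds/dtau, dt/dtau, -Gamma^s_ij Y'^i Y'^j, -Gamma^t_ij Y'^i Y'^j) with the Gammas evaluated at the stage position; h = 0.050000; intermediate values shown to 6 dp
step 0: s = -0.5000, t = -1.0000, ds/dtau = -0.8750, dt/dtau = 1.1250
step 1:
  k1: at (s, t) = (-0.500000, -1.000000), (ds/dtau, dt/dtau) = (-0.875000, 1.125000); Gamma_sss = 0.000000, Gamma_sst = 0.000000, Gamma_stt = 0.390411, Gamma_tss = 0.000000, Gamma_tst = -0.315789, Gamma_ttt = 0.000000; k1 = (-0.875000, 1.125000, -0.494114, -0.621711)
  k2: at (s, t) = (-0.521875, -0.971875), (ds/dtau, dt/dtau) = (-0.887353, 1.109457); Gamma_sss = 0.000000, Gamma_sst = 0.000000, Gamma_stt = 0.393108, Gamma_tss = 0.000000, Gamma_tst = -0.313623, Gamma_ttt = 0.000000; k2 = (-0.887353, 1.109457, -0.483875, -0.617511)
  k3: at (s, t) = (-0.522184, -0.972264), (ds/dtau, dt/dtau) = (-0.887097, 1.109562); Gamma_sss = 0.000000, Gamma_sst = 0.000000, Gamma_stt = 0.393146, Gamma_tss = 0.000000, Gamma_tst = -0.313593, Gamma_ttt = 0.000000; k3 = (-0.887097, 1.109562, -0.484013, -0.617332)
  k4: at (s, t) = (-0.544355, -0.944522), (ds/dtau, dt/dtau) = (-0.899201, 1.094133); Gamma_sss = 0.000000, Gamma_sst = 0.000000, Gamma_stt = 0.395879, Gamma_tss = 0.000000, Gamma_tst = -0.311427, Gamma_ttt = 0.000000; k4 = (-0.899201, 1.094133, -0.473918, -0.612793)
  Y <- Y + (h/6)(k1 + 2k2 + 2k3 + k4): s = -0.5444, t = -0.9445, ds/dtau = -0.8992, dt/dtau = 1.0941
step 2:
  k1: at (s, t) = (-0.544359, -0.944524), (ds/dtau, dt/dtau) = (-0.899198, 1.094132); Gamma_sss = 0.000000, Gamma_sst = 0.000000, Gamma_stt = 0.395880, Gamma_tss = 0.000000, Gamma_tst = -0.311427, Gamma_ttt = 0.000000; k1 = (-0.899198, 1.094132, -0.473917, -0.612790)
  k2: at (s, t) = (-0.566839, -0.917170), (ds/dtau, dt/dtau) = (-0.911046, 1.078812); Gamma_sss = 0.000000, Gamma_sst = 0.000000, Gamma_stt = 0.398651, Gamma_tss = 0.000000, Gamma_tst = -0.309262, Gamma_ttt = 0.000000; k2 = (-0.911046, 1.078812, -0.463965, -0.607915)
  k3: at (s, t) = (-0.567135, -0.917553), (ds/dtau, dt/dtau) = (-0.910798, 1.078934); Gamma_sss = 0.000000, Gamma_sst = 0.000000, Gamma_stt = 0.398688, Gamma_tss = 0.000000, Gamma_tst = -0.309234, Gamma_ttt = 0.000000; k3 = (-0.910798, 1.078934, -0.464112, -0.607762)
  k4: at (s, t) = (-0.589899, -0.890577), (ds/dtau, dt/dtau) = (-0.922404, 1.063744); Gamma_sss = 0.000000, Gamma_sst = 0.000000, Gamma_stt = 0.401494, Gamma_tss = 0.000000, Gamma_tst = -0.307072, Gamma_ttt = 0.000000; k4 = (-0.922404, 1.063744, -0.454311, -0.602599)
  Y <- Y + (h/6)(k1 + 2k2 + 2k3 + k4): s = -0.5899, t = -0.8906, ds/dtau = -0.9224, dt/dtau = 1.0637
step 3:
  k1: at (s, t) = (-0.589903, -0.890579), (ds/dtau, dt/dtau) = (-0.922402, 1.063742); Gamma_sss = 0.000000, Gamma_sst = 0.000000, Gamma_stt = 0.401495, Gamma_tss = 0.000000, Gamma_tst = -0.307072, Gamma_ttt = 0.000000; k1 = (-0.922402, 1.063742, -0.454311, -0.602596)
  k2: at (s, t) = (-0.612963, -0.863985), (ds/dtau, dt/dtau) = (-0.933759, 1.048677); Gamma_sss = 0.000000, Gamma_sst = 0.000000, Gamma_stt = 0.404338, Gamma_tss = 0.000000, Gamma_tst = -0.304912, Gamma_ttt = 0.000000; k2 = (-0.933759, 1.048677, -0.444660, -0.597148)
  k3: at (s, t) = (-0.613247, -0.864362), (ds/dtau, dt/dtau) = (-0.933518, 1.048814); Gamma_sss = 0.000000, Gamma_sst = 0.000000, Gamma_stt = 0.404373, Gamma_tss = 0.000000, Gamma_tst = -0.304886, Gamma_ttt = 0.000000; k3 = (-0.933518, 1.048814, -0.444814, -0.597020)
  k4: at (s, t) = (-0.636579, -0.838138), (ds/dtau, dt/dtau) = (-0.944642, 1.033891); Gamma_sss = 0.000000, Gamma_sst = 0.000000, Gamma_stt = 0.407249, Gamma_tss = 0.000000, Gamma_tst = -0.302733, Gamma_ttt = 0.000000; k4 = (-0.944642, 1.033891, -0.435322, -0.591332)
  Y <- Y + (h/6)(k1 + 2k2 + 2k3 + k4): s = -0.6366, t = -0.8381, ds/dtau = -0.9446, dt/dtau = 1.0339
step 4:
  k1: at (s, t) = (-0.636583, -0.838140), (ds/dtau, dt/dtau) = (-0.944640, 1.033890); Gamma_sss = 0.000000, Gamma_sst = 0.000000, Gamma_stt = 0.407250, Gamma_tss = 0.000000, Gamma_tst = -0.302732, Gamma_ttt = 0.000000; k1 = (-0.944640, 1.033890, -0.435321, -0.591329)
  k2: at (s, t) = (-0.660199, -0.812293), (ds/dtau, dt/dtau) = (-0.955523, 1.019107); Gamma_sss = 0.000000, Gamma_sst = 0.000000, Gamma_stt = 0.410162, Gamma_tss = 0.000000, Gamma_tst = -0.300583, Gamma_ttt = 0.000000; k2 = (-0.955523, 1.019107, -0.425985, -0.585404)
  k3: at (s, t) = (-0.660471, -0.812663), (ds/dtau, dt/dtau) = (-0.955289, 1.019255); Gamma_sss = 0.000000, Gamma_sst = 0.000000, Gamma_stt = 0.410195, Gamma_tss = 0.000000, Gamma_tst = -0.300559, Gamma_ttt = 0.000000; k3 = (-0.955289, 1.019255, -0.426144, -0.585298)
  k4: at (s, t) = (-0.684348, -0.787178), (ds/dtau, dt/dtau) = (-0.965947, 1.004625); Gamma_sss = 0.000000, Gamma_sst = 0.000000, Gamma_stt = 0.413139, Gamma_tss = 0.000000, Gamma_tst = -0.298417, Gamma_ttt = 0.000000; k4 = (-0.965947, 1.004625, -0.416969, -0.579177)
  Y <- Y + (h/6)(k1 + 2k2 + 2k3 + k4): s = -0.6844, t = -0.7872, ds/dtau = -0.9659, dt/dtau = 1.0046


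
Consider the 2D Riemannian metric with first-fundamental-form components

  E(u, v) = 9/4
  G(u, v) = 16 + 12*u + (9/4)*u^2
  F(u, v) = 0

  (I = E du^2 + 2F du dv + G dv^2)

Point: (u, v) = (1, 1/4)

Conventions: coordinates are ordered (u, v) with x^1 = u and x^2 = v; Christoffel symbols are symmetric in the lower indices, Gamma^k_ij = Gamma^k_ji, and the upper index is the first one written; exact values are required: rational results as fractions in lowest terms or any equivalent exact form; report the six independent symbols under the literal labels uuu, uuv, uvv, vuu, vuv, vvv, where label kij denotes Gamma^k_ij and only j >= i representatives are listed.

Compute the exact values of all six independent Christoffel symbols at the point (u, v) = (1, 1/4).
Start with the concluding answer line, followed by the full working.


Answer: Gamma_uuu = 0, Gamma_uuv = 0, Gamma_uvv = -11/3, Gamma_vuu = 0, Gamma_vuv = 3/11, Gamma_vvv = 0

E = 9/4, F = 0, G = 121/4 at the point
E_u = 0, E_v = 0, F_u = 0, F_v = 0, G_u = 33/2, G_v = 0
EG - F^2 = 1089/16;  g^inv = (16/1089) * [[121/4, 0], [0, 9/4]]
first-kind symbols [ij,l] = (1/2)(d_i g_jl + d_j g_il - d_l g_ij): [uu,u] = E_u/2 = 0, [uu,v] = F_u - E_v/2 = 0, [uv,u] = E_v/2 = 0, [uv,v] = G_u/2 = 33/4, [vv,u] = F_v - G_u/2 = -33/4, [vv,v] = G_v/2 = 0
Gamma^u_ij = (G*[ij,u] - F*[ij,v])/(EG - F^2), Gamma^v_ij = (E*[ij,v] - F*[ij,u])/(EG - F^2)


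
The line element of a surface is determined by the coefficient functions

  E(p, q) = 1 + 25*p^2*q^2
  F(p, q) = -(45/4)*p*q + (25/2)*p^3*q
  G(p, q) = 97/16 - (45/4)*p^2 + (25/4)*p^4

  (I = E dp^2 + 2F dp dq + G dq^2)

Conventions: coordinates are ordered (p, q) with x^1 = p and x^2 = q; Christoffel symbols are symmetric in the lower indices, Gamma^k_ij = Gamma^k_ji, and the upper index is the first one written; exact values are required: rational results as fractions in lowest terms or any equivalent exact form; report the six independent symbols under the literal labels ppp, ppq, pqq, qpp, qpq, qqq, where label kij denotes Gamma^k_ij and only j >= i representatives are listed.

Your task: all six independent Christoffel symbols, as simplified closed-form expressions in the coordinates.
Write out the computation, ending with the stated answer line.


E = 1 + 25*p^2*q^2; F = -(45/4)*p*q + (25/2)*p^3*q; G = 97/16 - (45/4)*p^2 + (25/4)*p^4
Gamma^k_ij = (1/2) g^{kl} (d_i g_jl + d_j g_il - d_l g_ij), with g^inv = (1/(EG-F^2)) [[G, -F], [-F, E]]
first partials: E_p = 50*p*q^2, E_q = 50*p^2*q, F_p = -(45/4)*q + (75/2)*p^2*q, F_q = -(45/4)*p + (25/2)*p^3, G_p = -(45/2)*p + 25*p^3, G_q = 0
D = EG - F^2 = 97/16 - (45/4)*p^2 + 25*p^2*q^2 + (25/4)*p^4
expanded: Gamma^p_pp = (G E_p - 2F F_p + F E_q)/(2D), Gamma^p_pq = (G E_q - F G_p)/(2D), Gamma^p_qq = (2G F_q - G G_p - F G_q)/(2D), Gamma^q_pp = (2E F_p - E E_q - F E_p)/(2D), Gamma^q_pq = (E G_p - F E_q)/(2D), Gamma^q_qq = (E G_q - 2F F_q + F G_p)/(2D); substitute and cancel common factors

Answer: Gamma_ppp = 400*p*q^2/(100*p^4 + 400*p^2*q^2 - 180*p^2 + 97), Gamma_ppq = 400*p^2*q/(100*p^4 + 400*p^2*q^2 - 180*p^2 + 97), Gamma_pqq = 0, Gamma_qpp = (200*p^2*q - 180*q)/(100*p^4 + 400*p^2*q^2 - 180*p^2 + 97), Gamma_qpq = (200*p^3 - 180*p)/(100*p^4 + 400*p^2*q^2 - 180*p^2 + 97), Gamma_qqq = 0
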